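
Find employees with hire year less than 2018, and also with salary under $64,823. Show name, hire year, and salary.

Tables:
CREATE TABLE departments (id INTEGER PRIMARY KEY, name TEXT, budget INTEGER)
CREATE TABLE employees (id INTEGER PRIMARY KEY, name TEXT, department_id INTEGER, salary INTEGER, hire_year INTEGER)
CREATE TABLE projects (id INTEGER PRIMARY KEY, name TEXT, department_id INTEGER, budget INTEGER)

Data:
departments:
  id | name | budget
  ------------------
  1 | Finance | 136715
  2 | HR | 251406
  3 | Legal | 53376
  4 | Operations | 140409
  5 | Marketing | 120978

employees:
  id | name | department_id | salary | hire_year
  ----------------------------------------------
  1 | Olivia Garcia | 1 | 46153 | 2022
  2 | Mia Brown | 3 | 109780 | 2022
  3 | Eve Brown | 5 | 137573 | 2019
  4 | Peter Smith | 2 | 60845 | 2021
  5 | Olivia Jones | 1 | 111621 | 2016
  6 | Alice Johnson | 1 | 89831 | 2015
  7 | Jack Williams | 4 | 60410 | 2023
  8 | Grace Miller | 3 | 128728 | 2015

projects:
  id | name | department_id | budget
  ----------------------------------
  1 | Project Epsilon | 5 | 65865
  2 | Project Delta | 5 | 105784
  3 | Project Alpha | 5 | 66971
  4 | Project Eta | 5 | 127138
SELECT name, hire_year, salary FROM employees WHERE hire_year < 2018 AND salary < 64823

Execution result:
(no rows)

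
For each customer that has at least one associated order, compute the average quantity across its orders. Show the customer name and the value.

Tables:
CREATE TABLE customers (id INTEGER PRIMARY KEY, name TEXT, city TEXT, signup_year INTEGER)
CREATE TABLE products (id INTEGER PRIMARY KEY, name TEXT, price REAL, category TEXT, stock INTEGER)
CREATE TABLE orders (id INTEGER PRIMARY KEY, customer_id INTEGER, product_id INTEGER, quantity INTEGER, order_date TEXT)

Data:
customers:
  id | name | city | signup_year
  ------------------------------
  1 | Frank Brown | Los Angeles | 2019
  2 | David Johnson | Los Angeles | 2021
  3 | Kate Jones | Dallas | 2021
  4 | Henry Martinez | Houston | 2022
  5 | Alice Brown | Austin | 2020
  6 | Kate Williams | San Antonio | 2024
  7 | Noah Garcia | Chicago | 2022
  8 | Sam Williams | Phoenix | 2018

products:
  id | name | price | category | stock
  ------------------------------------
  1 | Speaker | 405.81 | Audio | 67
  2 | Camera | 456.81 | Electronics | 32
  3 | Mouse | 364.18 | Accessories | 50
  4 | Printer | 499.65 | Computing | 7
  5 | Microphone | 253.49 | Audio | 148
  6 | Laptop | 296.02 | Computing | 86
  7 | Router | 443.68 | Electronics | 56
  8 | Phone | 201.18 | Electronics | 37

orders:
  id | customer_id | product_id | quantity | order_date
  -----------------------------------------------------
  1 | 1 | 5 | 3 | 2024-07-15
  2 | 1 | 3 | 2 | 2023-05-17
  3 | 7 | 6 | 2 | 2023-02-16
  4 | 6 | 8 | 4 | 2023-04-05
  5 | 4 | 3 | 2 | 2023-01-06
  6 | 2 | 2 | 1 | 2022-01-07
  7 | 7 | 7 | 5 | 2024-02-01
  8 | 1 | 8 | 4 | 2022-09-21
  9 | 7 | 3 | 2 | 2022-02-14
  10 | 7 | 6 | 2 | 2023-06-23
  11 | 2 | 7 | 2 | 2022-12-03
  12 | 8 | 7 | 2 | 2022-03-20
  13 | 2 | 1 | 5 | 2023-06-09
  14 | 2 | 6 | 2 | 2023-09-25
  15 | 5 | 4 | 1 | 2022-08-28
SELECT p.name, AVG(c.quantity) AS avg_quantity FROM orders c JOIN customers p ON c.customer_id = p.id GROUP BY p.id, p.name

Execution result:
name | avg_quantity
Frank Brown | 3.00
David Johnson | 2.50
Henry Martinez | 2.00
Alice Brown | 1.00
Kate Williams | 4.00
Noah Garcia | 2.75
Sam Williams | 2.00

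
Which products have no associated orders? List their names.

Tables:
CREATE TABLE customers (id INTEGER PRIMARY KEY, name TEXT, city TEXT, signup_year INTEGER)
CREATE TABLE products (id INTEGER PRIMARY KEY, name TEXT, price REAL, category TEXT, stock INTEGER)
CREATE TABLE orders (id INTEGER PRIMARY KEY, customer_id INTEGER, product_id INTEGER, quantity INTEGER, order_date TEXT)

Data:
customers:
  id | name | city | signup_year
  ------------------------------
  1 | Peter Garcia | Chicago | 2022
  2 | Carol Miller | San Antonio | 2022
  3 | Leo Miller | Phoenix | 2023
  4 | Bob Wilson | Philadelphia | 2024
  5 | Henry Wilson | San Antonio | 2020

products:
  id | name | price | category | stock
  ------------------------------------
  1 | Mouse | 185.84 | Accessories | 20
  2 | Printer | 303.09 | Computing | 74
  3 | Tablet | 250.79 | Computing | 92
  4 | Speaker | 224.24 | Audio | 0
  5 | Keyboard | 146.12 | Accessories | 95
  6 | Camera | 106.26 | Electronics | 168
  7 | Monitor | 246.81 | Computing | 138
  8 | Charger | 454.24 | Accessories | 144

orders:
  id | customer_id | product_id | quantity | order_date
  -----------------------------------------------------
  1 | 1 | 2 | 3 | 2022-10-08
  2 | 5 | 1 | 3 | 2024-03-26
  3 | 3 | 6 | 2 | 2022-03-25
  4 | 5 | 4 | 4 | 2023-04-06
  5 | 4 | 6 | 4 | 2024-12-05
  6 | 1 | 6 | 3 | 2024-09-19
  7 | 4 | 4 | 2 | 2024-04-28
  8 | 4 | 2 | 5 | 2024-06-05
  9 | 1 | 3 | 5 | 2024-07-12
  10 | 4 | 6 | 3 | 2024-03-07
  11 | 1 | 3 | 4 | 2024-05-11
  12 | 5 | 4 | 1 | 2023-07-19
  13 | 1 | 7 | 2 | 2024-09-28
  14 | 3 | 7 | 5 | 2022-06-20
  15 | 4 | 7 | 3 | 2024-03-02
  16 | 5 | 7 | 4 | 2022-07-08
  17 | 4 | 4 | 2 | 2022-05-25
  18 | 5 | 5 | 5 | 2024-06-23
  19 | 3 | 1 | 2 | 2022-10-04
SELECT p.name FROM products p LEFT JOIN orders c ON c.product_id = p.id WHERE c.id IS NULL

Execution result:
Charger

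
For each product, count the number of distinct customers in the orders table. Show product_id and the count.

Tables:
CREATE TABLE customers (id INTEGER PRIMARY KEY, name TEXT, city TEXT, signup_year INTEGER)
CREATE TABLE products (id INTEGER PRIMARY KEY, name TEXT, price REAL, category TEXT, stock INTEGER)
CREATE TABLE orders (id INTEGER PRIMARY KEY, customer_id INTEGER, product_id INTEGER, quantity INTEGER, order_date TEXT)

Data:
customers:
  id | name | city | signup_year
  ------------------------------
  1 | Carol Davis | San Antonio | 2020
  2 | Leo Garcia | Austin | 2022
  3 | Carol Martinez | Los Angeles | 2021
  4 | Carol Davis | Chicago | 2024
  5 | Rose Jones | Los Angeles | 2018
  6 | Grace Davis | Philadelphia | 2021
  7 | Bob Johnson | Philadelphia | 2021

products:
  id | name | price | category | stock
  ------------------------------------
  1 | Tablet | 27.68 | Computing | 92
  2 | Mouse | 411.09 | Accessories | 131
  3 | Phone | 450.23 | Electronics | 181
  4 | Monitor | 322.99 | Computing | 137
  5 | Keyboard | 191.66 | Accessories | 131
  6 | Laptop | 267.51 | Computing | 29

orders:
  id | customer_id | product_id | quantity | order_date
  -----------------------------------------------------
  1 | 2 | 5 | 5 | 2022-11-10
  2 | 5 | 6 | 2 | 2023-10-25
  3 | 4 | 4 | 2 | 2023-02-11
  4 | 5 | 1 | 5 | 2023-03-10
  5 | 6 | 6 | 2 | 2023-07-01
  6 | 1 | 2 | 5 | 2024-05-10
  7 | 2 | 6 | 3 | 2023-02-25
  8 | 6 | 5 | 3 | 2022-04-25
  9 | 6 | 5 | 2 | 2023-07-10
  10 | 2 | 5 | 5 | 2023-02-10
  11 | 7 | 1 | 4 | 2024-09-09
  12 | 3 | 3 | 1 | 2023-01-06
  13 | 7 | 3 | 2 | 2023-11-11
SELECT product_id, COUNT(DISTINCT customer_id) AS distinct_customer_count FROM orders GROUP BY product_id

Execution result:
product_id | distinct_customer_count
1 | 2
2 | 1
3 | 2
4 | 1
5 | 2
6 | 3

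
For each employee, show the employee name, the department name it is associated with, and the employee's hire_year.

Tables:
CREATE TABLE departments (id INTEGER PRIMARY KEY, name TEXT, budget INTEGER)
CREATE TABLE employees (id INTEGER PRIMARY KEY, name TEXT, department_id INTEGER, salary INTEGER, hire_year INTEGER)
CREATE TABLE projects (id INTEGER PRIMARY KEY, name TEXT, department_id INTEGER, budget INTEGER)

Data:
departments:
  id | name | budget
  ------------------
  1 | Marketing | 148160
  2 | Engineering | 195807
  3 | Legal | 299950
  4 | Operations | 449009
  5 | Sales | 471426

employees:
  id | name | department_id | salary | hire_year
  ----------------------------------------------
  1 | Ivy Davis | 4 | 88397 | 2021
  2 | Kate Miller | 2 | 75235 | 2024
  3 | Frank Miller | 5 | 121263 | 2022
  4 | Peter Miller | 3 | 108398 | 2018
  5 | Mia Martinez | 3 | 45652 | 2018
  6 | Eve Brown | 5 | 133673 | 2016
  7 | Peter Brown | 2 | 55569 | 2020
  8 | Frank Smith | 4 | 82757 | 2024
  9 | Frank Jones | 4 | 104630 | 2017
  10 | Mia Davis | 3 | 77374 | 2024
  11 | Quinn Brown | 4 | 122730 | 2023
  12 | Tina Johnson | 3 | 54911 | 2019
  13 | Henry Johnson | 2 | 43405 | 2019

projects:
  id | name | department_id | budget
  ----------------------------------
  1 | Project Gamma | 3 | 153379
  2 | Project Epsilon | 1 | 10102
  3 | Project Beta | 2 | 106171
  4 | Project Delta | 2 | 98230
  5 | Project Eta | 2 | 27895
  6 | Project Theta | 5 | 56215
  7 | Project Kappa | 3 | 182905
SELECT c.name, p.name AS department, c.hire_year FROM employees c JOIN departments p ON c.department_id = p.id

Execution result:
name | department | hire_year
Ivy Davis | Operations | 2021
Kate Miller | Engineering | 2024
Frank Miller | Sales | 2022
Peter Miller | Legal | 2018
Mia Martinez | Legal | 2018
Eve Brown | Sales | 2016
Peter Brown | Engineering | 2020
Frank Smith | Operations | 2024
Frank Jones | Operations | 2017
Mia Davis | Legal | 2024
Quinn Brown | Operations | 2023
Tina Johnson | Legal | 2019
Henry Johnson | Engineering | 2019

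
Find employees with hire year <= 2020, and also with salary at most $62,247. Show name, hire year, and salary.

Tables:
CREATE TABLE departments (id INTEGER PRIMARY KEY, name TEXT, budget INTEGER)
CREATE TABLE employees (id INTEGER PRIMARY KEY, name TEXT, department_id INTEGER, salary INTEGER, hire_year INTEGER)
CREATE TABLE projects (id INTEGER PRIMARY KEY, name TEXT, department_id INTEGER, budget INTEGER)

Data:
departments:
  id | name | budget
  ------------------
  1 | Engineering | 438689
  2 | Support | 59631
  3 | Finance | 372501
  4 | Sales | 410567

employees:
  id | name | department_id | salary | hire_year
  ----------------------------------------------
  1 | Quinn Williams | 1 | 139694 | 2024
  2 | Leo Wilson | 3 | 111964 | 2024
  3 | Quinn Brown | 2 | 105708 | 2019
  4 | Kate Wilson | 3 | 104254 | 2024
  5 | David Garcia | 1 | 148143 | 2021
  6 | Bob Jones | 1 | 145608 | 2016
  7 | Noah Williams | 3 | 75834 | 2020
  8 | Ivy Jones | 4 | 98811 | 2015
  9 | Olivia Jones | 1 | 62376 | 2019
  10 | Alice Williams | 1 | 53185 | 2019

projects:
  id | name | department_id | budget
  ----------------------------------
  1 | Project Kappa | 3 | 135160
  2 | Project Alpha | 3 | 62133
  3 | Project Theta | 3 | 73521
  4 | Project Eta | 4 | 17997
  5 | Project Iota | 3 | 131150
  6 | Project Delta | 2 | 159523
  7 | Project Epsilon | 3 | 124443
SELECT name, hire_year, salary FROM employees WHERE hire_year <= 2020 AND salary <= 62247

Execution result:
name | hire_year | salary
Alice Williams | 2019 | 53185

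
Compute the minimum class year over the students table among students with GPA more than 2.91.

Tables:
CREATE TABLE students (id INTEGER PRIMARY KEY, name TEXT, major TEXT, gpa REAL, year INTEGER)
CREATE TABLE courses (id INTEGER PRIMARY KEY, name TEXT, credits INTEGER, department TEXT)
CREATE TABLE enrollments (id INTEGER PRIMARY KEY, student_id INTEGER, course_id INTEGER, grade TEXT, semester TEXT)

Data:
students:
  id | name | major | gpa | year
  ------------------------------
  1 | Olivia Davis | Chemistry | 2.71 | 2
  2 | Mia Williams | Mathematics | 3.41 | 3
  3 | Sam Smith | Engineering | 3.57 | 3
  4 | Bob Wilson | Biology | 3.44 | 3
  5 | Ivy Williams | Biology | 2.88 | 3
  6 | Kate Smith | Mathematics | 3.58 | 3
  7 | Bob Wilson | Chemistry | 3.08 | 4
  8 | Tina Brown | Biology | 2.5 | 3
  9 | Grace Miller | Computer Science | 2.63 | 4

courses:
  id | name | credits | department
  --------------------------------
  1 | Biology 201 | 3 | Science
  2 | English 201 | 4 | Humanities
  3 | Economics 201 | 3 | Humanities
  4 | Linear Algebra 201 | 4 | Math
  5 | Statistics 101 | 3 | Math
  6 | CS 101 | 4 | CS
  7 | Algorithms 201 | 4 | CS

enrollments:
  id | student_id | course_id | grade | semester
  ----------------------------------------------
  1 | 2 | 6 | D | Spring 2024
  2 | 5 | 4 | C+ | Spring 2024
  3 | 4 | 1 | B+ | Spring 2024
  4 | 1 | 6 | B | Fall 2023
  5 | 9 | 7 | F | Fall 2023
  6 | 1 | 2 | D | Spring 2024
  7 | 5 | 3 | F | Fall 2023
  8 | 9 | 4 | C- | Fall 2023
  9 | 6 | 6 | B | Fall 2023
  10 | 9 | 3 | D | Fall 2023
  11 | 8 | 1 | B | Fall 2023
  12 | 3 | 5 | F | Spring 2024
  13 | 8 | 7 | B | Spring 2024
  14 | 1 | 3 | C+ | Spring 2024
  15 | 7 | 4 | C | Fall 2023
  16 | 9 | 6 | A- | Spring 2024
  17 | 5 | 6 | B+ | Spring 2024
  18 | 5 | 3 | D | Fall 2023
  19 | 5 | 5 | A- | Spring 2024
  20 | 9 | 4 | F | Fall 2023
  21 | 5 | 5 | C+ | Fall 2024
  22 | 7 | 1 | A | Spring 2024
SELECT MIN(year) FROM students WHERE gpa > 2.91

Execution result:
3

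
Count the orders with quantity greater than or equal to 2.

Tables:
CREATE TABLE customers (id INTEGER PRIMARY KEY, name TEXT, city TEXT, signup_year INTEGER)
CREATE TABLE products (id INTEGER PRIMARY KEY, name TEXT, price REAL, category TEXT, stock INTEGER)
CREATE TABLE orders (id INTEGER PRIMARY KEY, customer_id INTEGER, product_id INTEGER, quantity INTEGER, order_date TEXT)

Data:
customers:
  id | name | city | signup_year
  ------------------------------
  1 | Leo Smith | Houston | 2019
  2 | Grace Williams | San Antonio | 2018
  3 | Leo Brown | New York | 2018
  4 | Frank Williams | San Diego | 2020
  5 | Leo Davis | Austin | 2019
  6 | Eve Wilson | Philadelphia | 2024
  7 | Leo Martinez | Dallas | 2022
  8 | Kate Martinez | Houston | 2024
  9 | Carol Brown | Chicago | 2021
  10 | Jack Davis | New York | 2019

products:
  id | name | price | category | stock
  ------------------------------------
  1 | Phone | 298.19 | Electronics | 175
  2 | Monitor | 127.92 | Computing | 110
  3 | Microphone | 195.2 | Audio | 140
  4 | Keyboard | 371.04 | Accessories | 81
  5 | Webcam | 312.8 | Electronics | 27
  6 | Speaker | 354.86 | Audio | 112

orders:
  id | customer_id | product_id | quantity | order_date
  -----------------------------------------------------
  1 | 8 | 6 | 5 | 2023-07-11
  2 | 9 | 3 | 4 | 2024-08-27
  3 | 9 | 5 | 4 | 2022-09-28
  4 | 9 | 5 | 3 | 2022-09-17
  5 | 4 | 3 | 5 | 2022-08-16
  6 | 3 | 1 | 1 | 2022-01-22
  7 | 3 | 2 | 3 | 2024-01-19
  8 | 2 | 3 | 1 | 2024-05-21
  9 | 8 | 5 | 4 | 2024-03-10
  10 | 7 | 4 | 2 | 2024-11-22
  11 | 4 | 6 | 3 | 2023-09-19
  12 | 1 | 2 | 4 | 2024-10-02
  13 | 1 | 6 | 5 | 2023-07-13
SELECT COUNT(*) FROM orders WHERE quantity >= 2

Execution result:
11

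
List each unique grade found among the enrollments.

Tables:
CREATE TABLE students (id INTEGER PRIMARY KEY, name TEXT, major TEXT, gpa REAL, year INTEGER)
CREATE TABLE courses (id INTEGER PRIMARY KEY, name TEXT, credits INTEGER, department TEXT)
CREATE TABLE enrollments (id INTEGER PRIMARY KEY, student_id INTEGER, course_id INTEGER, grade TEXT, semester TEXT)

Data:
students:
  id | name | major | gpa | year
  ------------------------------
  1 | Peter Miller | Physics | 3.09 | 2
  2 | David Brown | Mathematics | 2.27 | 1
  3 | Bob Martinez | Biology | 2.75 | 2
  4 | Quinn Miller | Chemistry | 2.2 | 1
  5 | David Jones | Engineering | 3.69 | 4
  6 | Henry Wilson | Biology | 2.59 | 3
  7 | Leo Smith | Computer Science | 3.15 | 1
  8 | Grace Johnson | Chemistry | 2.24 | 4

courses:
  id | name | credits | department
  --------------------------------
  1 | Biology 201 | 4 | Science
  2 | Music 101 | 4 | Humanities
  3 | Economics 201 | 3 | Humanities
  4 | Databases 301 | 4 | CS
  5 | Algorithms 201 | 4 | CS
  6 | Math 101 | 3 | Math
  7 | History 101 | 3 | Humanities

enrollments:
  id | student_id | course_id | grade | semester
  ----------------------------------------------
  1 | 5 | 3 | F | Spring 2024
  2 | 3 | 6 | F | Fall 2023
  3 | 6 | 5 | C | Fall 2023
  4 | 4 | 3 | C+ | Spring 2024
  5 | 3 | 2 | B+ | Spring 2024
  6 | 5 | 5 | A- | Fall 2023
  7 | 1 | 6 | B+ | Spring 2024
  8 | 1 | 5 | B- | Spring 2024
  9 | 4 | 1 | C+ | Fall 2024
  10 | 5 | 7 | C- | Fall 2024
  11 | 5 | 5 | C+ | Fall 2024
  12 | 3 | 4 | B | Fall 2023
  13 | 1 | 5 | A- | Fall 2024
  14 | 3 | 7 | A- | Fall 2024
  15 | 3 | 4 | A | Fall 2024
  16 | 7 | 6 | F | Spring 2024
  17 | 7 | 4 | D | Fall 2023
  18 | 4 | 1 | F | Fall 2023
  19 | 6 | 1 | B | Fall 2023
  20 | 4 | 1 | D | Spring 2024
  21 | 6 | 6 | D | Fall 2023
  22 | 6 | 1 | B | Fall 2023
SELECT DISTINCT grade FROM enrollments

Execution result:
grade
F
C
C+
B+
A-
B-
C-
B
A
D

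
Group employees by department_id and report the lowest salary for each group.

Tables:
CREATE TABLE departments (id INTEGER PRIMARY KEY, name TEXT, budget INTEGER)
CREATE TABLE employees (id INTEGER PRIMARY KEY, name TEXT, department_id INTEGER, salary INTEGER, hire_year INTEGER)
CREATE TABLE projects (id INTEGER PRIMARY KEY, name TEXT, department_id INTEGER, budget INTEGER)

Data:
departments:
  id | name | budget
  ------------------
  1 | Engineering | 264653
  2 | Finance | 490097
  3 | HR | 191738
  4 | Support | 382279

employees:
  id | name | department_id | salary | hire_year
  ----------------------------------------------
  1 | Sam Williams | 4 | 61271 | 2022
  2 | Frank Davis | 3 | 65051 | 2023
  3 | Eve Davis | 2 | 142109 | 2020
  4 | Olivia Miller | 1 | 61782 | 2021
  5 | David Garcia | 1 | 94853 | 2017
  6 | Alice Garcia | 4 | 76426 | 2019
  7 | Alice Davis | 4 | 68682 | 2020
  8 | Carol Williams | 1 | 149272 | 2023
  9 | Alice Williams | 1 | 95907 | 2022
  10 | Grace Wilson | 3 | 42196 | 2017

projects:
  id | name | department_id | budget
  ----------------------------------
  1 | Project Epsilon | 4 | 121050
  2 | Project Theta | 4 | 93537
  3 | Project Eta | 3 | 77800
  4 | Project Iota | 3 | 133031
SELECT department_id, MIN(salary) AS min_salary FROM employees GROUP BY department_id

Execution result:
department_id | min_salary
1 | 61782
2 | 142109
3 | 42196
4 | 61271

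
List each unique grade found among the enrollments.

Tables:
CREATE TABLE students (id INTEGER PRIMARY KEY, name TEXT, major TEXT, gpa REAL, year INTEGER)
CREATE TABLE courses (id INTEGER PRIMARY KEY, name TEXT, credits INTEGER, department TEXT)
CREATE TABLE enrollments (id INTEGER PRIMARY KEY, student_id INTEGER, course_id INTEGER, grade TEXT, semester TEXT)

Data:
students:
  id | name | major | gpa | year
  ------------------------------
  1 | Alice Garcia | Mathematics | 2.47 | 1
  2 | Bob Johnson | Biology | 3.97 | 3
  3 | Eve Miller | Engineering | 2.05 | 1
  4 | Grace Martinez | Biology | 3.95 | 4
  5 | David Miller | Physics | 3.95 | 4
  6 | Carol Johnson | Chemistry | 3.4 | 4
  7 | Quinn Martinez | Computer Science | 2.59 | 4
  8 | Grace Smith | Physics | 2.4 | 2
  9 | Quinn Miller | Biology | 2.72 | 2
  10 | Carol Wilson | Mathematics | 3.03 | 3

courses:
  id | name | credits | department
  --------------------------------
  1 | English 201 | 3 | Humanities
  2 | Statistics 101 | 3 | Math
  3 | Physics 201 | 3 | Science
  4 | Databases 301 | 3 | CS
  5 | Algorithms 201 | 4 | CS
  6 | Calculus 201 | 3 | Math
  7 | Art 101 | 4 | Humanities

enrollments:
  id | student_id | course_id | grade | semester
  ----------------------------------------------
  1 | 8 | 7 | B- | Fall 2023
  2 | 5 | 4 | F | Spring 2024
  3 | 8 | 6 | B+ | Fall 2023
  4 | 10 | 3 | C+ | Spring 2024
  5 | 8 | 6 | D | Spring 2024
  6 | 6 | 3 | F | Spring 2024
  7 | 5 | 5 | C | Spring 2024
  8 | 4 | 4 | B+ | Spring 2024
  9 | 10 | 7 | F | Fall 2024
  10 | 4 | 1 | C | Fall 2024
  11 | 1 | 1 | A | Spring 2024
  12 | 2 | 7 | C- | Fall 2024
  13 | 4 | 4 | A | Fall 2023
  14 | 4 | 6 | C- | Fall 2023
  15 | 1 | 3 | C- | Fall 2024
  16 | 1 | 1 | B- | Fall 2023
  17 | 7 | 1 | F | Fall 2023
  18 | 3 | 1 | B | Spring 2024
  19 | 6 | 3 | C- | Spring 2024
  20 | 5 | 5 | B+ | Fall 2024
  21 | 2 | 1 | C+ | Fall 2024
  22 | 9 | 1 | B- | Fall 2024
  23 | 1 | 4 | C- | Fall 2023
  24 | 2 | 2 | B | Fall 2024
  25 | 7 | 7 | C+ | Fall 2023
SELECT DISTINCT grade FROM enrollments

Execution result:
grade
B-
F
B+
C+
D
C
A
C-
B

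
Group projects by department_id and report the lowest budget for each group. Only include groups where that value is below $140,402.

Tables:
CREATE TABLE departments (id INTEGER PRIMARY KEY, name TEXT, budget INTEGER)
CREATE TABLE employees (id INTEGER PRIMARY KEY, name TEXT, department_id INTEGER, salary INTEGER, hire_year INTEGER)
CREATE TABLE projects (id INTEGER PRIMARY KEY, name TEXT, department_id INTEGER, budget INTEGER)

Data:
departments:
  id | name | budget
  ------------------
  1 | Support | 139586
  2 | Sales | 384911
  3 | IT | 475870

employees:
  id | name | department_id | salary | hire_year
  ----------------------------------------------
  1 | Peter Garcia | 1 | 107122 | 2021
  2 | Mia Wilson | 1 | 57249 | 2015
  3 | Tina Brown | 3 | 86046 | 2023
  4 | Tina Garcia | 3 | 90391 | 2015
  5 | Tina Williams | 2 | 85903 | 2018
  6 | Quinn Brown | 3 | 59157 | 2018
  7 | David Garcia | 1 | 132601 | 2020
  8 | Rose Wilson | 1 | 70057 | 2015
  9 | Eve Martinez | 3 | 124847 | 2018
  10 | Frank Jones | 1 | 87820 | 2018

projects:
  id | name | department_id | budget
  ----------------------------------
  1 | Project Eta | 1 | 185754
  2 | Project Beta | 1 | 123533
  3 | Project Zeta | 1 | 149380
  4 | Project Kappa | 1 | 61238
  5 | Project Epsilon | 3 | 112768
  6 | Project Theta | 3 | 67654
SELECT department_id, MIN(budget) AS min_budget FROM projects GROUP BY department_id HAVING MIN(budget) < 140402

Execution result:
department_id | min_budget
1 | 61238
3 | 67654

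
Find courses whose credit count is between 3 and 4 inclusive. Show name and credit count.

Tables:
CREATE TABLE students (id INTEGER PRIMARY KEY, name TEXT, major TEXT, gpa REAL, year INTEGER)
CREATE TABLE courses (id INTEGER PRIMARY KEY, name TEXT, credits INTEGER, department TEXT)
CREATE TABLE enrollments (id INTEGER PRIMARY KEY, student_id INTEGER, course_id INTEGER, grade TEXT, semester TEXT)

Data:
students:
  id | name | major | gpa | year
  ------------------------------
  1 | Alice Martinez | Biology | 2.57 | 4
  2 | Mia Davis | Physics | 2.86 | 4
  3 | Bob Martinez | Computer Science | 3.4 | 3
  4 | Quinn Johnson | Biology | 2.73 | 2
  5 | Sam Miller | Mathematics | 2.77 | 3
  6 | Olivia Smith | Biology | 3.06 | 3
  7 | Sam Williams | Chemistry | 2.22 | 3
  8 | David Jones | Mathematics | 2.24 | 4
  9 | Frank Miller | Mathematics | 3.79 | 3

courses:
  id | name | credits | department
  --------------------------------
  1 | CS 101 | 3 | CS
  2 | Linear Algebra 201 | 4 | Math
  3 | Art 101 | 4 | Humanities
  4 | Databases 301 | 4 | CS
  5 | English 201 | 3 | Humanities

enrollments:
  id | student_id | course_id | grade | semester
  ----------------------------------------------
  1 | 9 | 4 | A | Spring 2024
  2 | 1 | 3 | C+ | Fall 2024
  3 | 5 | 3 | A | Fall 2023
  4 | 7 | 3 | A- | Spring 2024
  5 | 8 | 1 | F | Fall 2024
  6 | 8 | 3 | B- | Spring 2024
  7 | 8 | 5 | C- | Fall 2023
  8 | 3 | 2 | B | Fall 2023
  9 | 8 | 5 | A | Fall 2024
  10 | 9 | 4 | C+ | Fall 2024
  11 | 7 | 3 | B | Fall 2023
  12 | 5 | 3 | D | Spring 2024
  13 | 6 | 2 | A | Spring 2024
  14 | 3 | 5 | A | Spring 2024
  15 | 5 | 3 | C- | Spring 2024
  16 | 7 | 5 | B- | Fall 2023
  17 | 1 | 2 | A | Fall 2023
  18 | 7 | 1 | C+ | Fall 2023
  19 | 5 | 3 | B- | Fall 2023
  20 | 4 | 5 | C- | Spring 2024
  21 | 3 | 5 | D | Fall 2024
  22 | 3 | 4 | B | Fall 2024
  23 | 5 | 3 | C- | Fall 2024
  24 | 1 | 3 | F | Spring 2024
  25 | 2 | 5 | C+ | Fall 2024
SELECT name, credits FROM courses WHERE credits BETWEEN 3 AND 4

Execution result:
name | credits
CS 101 | 3
Linear Algebra 201 | 4
Art 101 | 4
Databases 301 | 4
English 201 | 3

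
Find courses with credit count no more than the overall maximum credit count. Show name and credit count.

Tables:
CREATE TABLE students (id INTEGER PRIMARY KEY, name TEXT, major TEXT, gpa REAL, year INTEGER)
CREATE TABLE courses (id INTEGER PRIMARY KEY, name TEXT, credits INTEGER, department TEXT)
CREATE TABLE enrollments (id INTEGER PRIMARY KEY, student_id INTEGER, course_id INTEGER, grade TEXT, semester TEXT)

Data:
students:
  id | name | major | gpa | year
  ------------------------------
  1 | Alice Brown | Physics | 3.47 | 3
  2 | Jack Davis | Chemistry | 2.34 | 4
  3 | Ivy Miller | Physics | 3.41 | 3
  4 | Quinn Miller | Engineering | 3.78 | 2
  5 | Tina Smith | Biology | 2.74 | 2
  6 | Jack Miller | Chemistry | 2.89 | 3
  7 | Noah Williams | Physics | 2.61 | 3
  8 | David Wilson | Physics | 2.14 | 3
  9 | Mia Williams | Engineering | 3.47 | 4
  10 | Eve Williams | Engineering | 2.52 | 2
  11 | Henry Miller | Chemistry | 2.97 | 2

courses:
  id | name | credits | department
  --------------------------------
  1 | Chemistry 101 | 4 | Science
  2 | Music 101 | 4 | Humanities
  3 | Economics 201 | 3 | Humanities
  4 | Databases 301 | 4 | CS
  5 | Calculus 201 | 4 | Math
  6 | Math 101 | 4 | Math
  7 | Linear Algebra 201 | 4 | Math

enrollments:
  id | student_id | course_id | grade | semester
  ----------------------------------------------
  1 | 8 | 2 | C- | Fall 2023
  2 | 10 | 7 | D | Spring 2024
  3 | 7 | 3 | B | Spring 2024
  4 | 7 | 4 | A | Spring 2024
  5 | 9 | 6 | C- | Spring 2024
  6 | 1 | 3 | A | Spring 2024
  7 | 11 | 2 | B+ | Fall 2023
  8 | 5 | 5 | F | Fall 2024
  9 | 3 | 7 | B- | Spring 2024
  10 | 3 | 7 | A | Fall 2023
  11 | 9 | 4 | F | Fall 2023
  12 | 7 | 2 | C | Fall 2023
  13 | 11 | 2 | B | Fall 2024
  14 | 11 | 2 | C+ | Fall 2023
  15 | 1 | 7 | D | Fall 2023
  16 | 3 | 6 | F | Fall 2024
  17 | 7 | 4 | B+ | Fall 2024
SELECT name, credits FROM courses WHERE credits <= (SELECT MAX(credits) FROM courses)

Execution result:
name | credits
Chemistry 101 | 4
Music 101 | 4
Economics 201 | 3
Databases 301 | 4
Calculus 201 | 4
Math 101 | 4
Linear Algebra 201 | 4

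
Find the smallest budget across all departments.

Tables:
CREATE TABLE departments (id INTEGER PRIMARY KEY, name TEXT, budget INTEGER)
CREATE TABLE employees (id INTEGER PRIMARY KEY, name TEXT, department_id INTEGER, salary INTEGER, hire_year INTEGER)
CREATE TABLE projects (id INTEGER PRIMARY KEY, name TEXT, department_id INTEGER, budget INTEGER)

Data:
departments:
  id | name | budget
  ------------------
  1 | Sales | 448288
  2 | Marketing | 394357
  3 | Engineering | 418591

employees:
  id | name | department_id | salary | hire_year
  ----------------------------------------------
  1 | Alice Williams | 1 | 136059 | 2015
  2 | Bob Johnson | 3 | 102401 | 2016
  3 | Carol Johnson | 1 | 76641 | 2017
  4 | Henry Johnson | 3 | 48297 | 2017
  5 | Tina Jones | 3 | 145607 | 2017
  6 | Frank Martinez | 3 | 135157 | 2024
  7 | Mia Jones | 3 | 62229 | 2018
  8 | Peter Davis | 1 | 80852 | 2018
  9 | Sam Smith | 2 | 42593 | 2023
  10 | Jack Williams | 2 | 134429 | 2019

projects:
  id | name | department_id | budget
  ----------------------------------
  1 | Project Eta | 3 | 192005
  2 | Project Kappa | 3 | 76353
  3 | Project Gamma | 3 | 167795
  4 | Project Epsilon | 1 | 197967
SELECT MIN(budget) FROM departments

Execution result:
394357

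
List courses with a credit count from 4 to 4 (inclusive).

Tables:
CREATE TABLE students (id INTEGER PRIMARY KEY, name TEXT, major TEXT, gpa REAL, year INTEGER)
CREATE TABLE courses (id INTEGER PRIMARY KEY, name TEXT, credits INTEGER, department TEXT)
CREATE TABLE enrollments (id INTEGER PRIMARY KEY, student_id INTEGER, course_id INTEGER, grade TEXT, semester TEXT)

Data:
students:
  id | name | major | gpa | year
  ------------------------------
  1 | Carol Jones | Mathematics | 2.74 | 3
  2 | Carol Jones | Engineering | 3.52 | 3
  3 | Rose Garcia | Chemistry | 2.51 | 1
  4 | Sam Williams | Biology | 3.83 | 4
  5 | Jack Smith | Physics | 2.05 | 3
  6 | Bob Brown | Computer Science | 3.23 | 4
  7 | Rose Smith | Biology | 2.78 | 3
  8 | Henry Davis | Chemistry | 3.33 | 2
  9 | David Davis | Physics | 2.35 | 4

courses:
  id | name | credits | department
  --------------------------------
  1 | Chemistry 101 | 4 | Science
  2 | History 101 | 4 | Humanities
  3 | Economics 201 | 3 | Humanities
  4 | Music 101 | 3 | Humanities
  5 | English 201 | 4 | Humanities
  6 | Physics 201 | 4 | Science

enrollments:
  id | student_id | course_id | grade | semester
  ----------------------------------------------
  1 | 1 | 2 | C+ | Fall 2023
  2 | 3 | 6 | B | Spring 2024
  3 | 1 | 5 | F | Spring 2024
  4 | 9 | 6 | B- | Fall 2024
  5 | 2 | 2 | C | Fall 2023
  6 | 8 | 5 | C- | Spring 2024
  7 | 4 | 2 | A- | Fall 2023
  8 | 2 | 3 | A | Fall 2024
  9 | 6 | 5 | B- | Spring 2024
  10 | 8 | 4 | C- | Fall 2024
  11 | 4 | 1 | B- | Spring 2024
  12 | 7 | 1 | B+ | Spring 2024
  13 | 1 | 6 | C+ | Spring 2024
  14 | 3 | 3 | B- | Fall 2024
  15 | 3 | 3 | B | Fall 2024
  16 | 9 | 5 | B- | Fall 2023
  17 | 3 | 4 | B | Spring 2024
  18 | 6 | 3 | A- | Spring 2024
SELECT name, credits FROM courses WHERE credits BETWEEN 4 AND 4

Execution result:
name | credits
Chemistry 101 | 4
History 101 | 4
English 201 | 4
Physics 201 | 4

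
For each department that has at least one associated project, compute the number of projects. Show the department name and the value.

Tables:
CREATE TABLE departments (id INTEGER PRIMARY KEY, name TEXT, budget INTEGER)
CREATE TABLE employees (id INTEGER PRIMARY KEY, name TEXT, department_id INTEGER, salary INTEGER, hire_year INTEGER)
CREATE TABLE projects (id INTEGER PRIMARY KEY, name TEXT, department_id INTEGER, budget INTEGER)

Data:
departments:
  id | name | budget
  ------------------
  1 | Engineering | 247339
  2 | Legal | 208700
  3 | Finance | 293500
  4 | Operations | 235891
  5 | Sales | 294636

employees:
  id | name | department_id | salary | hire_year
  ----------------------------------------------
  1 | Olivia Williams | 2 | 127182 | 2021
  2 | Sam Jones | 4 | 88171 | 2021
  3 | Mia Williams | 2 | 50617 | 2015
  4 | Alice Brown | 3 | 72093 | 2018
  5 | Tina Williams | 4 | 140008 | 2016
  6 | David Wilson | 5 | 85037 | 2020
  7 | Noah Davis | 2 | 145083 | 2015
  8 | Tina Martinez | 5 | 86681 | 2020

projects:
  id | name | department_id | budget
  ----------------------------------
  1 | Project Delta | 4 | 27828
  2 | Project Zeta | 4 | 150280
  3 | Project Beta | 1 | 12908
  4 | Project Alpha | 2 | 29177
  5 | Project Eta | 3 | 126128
SELECT p.name, COUNT(*) AS n FROM projects c JOIN departments p ON c.department_id = p.id GROUP BY p.id, p.name

Execution result:
name | n
Engineering | 1
Legal | 1
Finance | 1
Operations | 2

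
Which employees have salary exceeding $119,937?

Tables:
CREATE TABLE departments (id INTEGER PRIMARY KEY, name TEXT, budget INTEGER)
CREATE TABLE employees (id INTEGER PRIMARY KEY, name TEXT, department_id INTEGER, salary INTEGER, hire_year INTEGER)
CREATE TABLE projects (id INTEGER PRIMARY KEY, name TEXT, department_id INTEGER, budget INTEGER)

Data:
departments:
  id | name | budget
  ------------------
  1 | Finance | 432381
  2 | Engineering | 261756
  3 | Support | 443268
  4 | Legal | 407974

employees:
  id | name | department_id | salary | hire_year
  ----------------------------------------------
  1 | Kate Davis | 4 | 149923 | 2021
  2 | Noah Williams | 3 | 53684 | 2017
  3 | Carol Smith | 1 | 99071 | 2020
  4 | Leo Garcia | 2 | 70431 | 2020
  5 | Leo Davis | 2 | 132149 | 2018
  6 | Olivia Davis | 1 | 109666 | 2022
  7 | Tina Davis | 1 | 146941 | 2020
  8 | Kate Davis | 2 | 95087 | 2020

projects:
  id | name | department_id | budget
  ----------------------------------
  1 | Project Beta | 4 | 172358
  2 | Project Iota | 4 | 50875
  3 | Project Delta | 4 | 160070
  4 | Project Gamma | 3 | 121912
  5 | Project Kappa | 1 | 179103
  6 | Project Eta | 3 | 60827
SELECT name, salary FROM employees WHERE salary > 119937

Execution result:
name | salary
Kate Davis | 149923
Leo Davis | 132149
Tina Davis | 146941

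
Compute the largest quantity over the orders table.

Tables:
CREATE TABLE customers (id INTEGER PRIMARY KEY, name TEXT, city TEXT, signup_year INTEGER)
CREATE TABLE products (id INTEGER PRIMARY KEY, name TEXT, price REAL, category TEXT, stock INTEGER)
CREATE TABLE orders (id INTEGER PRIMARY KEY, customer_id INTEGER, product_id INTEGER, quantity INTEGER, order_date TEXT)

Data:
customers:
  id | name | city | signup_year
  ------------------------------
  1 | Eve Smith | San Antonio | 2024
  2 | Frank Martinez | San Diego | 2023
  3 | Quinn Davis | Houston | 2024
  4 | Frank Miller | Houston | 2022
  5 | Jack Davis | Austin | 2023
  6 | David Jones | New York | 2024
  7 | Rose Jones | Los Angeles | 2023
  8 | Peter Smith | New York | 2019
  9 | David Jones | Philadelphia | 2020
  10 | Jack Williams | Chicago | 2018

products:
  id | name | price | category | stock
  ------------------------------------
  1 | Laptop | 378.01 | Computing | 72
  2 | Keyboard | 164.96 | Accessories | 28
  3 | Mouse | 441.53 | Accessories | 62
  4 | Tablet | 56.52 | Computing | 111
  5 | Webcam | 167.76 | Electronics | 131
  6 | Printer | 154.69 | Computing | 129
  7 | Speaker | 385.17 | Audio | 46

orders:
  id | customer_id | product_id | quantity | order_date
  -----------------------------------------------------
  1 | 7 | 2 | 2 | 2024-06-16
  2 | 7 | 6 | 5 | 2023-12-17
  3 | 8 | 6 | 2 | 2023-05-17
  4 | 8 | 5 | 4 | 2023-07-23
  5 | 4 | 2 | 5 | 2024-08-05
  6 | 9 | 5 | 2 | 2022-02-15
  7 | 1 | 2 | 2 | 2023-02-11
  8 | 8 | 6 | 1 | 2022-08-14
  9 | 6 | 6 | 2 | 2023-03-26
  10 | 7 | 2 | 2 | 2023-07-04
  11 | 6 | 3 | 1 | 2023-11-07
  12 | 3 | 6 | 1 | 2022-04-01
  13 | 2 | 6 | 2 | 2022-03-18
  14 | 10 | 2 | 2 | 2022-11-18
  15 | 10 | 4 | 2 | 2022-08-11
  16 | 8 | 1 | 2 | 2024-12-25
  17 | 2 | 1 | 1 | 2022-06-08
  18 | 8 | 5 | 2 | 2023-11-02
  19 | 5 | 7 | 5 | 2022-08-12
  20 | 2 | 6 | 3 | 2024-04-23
SELECT MAX(quantity) FROM orders

Execution result:
5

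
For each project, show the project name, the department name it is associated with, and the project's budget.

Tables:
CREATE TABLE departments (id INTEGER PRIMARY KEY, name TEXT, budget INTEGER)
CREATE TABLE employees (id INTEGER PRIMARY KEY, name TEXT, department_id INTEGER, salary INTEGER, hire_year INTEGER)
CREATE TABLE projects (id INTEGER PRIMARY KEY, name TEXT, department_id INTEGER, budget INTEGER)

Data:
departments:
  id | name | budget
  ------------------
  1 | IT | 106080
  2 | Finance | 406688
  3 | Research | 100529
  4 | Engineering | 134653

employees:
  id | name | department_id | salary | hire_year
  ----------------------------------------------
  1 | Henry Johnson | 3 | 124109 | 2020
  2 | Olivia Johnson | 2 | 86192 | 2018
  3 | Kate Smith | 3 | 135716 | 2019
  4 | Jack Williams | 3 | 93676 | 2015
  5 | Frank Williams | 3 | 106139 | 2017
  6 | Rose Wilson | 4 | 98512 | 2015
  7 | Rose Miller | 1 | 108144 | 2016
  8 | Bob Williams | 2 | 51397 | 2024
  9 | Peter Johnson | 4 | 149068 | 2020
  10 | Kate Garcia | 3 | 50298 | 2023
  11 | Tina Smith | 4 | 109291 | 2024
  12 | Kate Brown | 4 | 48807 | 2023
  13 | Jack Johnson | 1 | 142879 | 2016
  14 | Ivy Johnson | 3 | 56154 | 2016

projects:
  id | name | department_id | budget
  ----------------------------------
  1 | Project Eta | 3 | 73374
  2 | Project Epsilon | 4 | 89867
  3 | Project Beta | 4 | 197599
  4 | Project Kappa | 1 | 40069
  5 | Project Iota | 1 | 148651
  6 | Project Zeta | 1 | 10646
SELECT c.name, p.name AS department, c.budget FROM projects c JOIN departments p ON c.department_id = p.id

Execution result:
name | department | budget
Project Eta | Research | 73374
Project Epsilon | Engineering | 89867
Project Beta | Engineering | 197599
Project Kappa | IT | 40069
Project Iota | IT | 148651
Project Zeta | IT | 10646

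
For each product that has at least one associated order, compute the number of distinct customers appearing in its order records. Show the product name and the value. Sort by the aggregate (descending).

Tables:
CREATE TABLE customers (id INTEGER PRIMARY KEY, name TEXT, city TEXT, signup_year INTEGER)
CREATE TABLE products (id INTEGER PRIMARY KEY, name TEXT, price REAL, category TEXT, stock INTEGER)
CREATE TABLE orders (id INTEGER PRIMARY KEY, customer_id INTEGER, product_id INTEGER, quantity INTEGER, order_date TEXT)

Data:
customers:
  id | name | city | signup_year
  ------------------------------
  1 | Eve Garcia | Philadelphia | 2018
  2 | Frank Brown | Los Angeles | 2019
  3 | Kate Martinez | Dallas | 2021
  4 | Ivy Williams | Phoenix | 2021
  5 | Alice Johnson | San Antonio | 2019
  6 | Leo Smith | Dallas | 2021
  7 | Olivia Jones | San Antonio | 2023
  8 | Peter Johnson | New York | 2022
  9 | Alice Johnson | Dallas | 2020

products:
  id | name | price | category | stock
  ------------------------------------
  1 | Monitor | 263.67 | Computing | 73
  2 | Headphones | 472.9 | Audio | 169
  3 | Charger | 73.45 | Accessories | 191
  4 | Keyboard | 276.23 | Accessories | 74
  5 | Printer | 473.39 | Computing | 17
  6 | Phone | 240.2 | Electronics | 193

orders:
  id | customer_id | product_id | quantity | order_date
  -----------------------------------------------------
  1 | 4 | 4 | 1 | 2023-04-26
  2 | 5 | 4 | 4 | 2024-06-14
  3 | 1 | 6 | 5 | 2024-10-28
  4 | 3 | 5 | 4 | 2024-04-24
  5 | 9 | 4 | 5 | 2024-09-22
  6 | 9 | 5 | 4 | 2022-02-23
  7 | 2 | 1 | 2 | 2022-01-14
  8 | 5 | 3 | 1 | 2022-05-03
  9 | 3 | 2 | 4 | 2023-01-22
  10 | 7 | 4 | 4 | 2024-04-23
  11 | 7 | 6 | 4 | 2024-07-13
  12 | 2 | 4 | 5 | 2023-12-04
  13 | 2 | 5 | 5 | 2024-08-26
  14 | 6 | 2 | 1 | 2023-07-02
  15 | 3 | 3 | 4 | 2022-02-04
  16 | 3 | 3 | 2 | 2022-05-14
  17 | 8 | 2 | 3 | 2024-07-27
SELECT p.name, COUNT(DISTINCT c.customer_id) AS distinct_customer_count FROM orders c JOIN products p ON c.product_id = p.id GROUP BY p.id, p.name ORDER BY distinct_customer_count DESC

Execution result:
name | distinct_customer_count
Keyboard | 5
Headphones | 3
Printer | 3
Charger | 2
Phone | 2
Monitor | 1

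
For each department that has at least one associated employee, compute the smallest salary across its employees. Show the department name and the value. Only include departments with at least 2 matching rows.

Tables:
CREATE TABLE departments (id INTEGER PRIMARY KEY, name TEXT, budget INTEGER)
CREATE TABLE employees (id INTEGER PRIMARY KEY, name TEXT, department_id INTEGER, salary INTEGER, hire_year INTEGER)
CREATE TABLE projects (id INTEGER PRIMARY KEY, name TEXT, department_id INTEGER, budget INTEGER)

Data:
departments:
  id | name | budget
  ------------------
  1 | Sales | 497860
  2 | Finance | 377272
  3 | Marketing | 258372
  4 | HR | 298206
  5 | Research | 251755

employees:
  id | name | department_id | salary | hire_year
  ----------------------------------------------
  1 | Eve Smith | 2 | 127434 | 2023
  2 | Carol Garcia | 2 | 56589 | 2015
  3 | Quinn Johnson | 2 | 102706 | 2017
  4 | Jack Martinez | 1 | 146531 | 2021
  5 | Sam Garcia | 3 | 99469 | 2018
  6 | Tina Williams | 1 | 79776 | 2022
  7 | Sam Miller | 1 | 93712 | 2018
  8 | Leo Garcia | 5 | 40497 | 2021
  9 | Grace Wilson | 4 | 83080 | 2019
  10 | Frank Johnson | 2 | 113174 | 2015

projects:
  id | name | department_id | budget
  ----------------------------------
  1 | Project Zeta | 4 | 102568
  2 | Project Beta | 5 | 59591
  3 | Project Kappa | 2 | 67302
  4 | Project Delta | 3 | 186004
SELECT p.name, MIN(c.salary) AS min_salary FROM employees c JOIN departments p ON c.department_id = p.id GROUP BY p.id, p.name HAVING COUNT(*) >= 2

Execution result:
name | min_salary
Sales | 79776
Finance | 56589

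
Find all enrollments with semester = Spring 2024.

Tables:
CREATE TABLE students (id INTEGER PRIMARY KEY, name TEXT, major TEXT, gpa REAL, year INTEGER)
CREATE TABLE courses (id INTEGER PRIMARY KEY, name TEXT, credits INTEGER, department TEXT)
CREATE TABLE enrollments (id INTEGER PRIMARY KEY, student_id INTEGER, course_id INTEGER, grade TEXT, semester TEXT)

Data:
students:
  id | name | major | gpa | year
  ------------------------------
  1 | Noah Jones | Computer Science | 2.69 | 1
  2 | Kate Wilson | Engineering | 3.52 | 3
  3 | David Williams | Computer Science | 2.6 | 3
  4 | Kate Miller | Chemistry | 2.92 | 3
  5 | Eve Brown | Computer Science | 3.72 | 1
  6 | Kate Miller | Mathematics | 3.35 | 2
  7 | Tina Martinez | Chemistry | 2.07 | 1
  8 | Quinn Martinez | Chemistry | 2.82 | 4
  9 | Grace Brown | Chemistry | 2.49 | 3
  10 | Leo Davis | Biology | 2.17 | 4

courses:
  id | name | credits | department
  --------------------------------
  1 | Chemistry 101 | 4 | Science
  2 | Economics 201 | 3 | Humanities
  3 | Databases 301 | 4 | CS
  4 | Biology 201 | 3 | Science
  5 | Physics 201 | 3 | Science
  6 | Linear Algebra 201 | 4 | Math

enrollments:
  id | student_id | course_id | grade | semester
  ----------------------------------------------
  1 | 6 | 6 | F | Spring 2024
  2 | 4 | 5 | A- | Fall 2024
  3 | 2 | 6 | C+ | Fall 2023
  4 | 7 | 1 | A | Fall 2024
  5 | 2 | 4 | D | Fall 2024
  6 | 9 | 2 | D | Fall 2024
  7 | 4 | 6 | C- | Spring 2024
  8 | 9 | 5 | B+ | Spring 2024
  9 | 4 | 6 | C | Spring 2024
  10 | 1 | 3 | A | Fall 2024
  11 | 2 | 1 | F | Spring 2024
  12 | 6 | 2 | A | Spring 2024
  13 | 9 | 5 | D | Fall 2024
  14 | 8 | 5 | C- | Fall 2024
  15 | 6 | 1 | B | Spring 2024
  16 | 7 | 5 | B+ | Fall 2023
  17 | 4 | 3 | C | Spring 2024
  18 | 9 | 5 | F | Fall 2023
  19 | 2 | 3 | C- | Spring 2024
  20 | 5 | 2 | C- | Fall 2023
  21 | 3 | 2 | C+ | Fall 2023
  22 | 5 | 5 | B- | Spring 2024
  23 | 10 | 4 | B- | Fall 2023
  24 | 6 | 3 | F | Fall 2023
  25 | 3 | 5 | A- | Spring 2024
SELECT id, semester FROM enrollments WHERE semester = 'Spring 2024'

Execution result:
id | semester
1 | Spring 2024
7 | Spring 2024
8 | Spring 2024
9 | Spring 2024
11 | Spring 2024
12 | Spring 2024
15 | Spring 2024
17 | Spring 2024
19 | Spring 2024
22 | Spring 2024
25 | Spring 2024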